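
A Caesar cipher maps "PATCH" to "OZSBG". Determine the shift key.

Step 1: Compare first letters: P (position 15) -> O (position 14).
Step 2: Shift = (14 - 15) mod 26 = 25.
The shift value is 25.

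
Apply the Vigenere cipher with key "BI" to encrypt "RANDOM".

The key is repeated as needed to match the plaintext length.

Step 1: Repeat key to match plaintext length:
  Plaintext: RANDOM
  Key:       BIBIBI
Step 2: Encrypt each letter:
  R(17) + B(1) = (17+1) mod 26 = 18 = S
  A(0) + I(8) = (0+8) mod 26 = 8 = I
  N(13) + B(1) = (13+1) mod 26 = 14 = O
  D(3) + I(8) = (3+8) mod 26 = 11 = L
  O(14) + B(1) = (14+1) mod 26 = 15 = P
  M(12) + I(8) = (12+8) mod 26 = 20 = U
Ciphertext: SIOLPU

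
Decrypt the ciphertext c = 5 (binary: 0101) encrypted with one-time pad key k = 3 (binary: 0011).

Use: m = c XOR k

Step 1: XOR ciphertext with key:
  Ciphertext: 0101
  Key:        0011
  XOR:        0110
Step 2: Plaintext = 0110 = 6 in decimal.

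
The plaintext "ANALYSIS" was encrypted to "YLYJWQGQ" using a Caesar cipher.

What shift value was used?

Step 1: Compare first letters: A (position 0) -> Y (position 24).
Step 2: Shift = (24 - 0) mod 26 = 24.
The shift value is 24.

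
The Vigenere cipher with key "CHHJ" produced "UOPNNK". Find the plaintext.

Step 1: Extend key: CHHJCH
Step 2: Decrypt each letter (c - k) mod 26:
  U(20) - C(2) = (20-2) mod 26 = 18 = S
  O(14) - H(7) = (14-7) mod 26 = 7 = H
  P(15) - H(7) = (15-7) mod 26 = 8 = I
  N(13) - J(9) = (13-9) mod 26 = 4 = E
  N(13) - C(2) = (13-2) mod 26 = 11 = L
  K(10) - H(7) = (10-7) mod 26 = 3 = D
Plaintext: SHIELD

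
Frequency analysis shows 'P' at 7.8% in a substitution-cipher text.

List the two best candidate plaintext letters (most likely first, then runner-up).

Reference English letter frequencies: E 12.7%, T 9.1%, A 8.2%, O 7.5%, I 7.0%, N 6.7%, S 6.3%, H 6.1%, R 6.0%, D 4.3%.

Step 1: Observed frequency of 'P' is 7.8%.
Step 2: Compute distances to each reference frequency and sort:
  O (7.5%): difference = 0.3% <-- BEST
  A (8.2%): difference = 0.4% <-- RUNNER-UP
  I (7.0%): difference = 0.8%
  N (6.7%): difference = 1.1%
  T (9.1%): difference = 1.3%
Step 3: Most likely is 'O' (7.5%, diff 0.3%); second most likely is 'A' (8.2%, diff 0.4%).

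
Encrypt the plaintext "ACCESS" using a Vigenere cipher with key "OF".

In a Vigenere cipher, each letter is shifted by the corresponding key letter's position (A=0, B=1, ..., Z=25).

Step 1: Repeat key to match plaintext length:
  Plaintext: ACCESS
  Key:       OFOFOF
Step 2: Encrypt each letter:
  A(0) + O(14) = (0+14) mod 26 = 14 = O
  C(2) + F(5) = (2+5) mod 26 = 7 = H
  C(2) + O(14) = (2+14) mod 26 = 16 = Q
  E(4) + F(5) = (4+5) mod 26 = 9 = J
  S(18) + O(14) = (18+14) mod 26 = 6 = G
  S(18) + F(5) = (18+5) mod 26 = 23 = X
Ciphertext: OHQJGX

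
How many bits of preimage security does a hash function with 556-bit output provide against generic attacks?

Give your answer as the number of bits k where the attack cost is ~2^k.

Step 1: The hash has a 556-bit output.
Step 2: Preimage resistance means: given a digest h(x), it should be infeasible to find any input that hashes to it.
With a 556-bit output there are 2^556 possible digests, so a generic brute-force preimage search costs about 2^556 evaluations.
Step 3: Security level = 556 bits.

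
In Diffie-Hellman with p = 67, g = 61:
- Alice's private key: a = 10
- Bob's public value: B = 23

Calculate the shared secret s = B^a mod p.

Step 1: s = B^a mod p = 23^10 mod 67.
  23^1 mod 67 = 23
  23^2 mod 67 = (23 * 23) mod 67 = 60
  23^3 mod 67 = (60 * 23) mod 67 = 40
  23^4 mod 67 = (40 * 23) mod 67 = 49
  23^5 mod 67 = (49 * 23) mod 67 = 55
  23^6 mod 67 = (55 * 23) mod 67 = 59
  23^7 mod 67 = (59 * 23) mod 67 = 17
  23^8 mod 67 = (17 * 23) mod 67 = 56
  23^9 mod 67 = (56 * 23) mod 67 = 15
  23^10 mod 67 = (15 * 23) mod 67 = 10
Result: shared secret = 10.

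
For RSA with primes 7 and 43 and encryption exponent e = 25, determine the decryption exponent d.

Step 1: n = 7 * 43 = 301.
Step 2: phi(n) = 6 * 42 = 252.
Step 3: Find d such that 25 * d = 1 (mod 252).
Step 4: d = 25^(-1) mod 252 = 121.
Verification: 25 * 121 = 3025 = 12 * 252 + 1.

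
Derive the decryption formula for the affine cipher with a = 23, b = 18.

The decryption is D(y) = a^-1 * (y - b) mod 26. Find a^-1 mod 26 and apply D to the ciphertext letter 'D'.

Step 1: Find a^-1, the modular inverse of 23 mod 26.
Step 2: We need 23 * a^-1 = 1 (mod 26).
Step 3: 23 * 17 = 391 = 15 * 26 + 1, so a^-1 = 17.
Step 4: D(y) = 17(y - 18) mod 26.
Step 5: Apply to 'D' (y = 3): D(3) = 17 * (3 - 18) mod 26 = 17 * -15 mod 26 = 5 -> 'F'.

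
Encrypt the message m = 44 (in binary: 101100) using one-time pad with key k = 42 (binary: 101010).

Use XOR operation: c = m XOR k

Step 1: Write out the XOR operation bit by bit:
  Message: 101100
  Key:     101010
  XOR:     000110
Step 2: Convert to decimal: 000110 = 6.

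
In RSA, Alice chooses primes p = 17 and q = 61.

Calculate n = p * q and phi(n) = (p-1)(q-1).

Step 1: n = p * q = 17 * 61 = 1037.
Step 2: phi(n) = (p-1)(q-1) = 16 * 60 = 960.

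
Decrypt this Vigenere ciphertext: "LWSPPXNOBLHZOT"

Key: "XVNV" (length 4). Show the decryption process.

Step 1: Key 'XVNV' has length 4. Extended key: XVNVXVNVXVNVXV
Step 2: Decrypt each position:
  L(11) - X(23) = 14 = O
  W(22) - V(21) = 1 = B
  S(18) - N(13) = 5 = F
  P(15) - V(21) = 20 = U
  P(15) - X(23) = 18 = S
  X(23) - V(21) = 2 = C
  N(13) - N(13) = 0 = A
  O(14) - V(21) = 19 = T
  B(1) - X(23) = 4 = E
  L(11) - V(21) = 16 = Q
  H(7) - N(13) = 20 = U
  Z(25) - V(21) = 4 = E
  O(14) - X(23) = 17 = R
  T(19) - V(21) = 24 = Y
Plaintext: OBFUSCATEQUERY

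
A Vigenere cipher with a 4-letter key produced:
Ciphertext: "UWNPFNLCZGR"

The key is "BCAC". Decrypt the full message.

Step 1: Key 'BCAC' has length 4. Extended key: BCACBCACBCA
Step 2: Decrypt each position:
  U(20) - B(1) = 19 = T
  W(22) - C(2) = 20 = U
  N(13) - A(0) = 13 = N
  P(15) - C(2) = 13 = N
  F(5) - B(1) = 4 = E
  N(13) - C(2) = 11 = L
  L(11) - A(0) = 11 = L
  C(2) - C(2) = 0 = A
  Z(25) - B(1) = 24 = Y
  G(6) - C(2) = 4 = E
  R(17) - A(0) = 17 = R
Plaintext: TUNNELLAYER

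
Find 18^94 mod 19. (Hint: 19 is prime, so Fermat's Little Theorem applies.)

Step 1: Since 19 is prime, by Fermat's Little Theorem: 18^18 = 1 (mod 19).
Step 2: Reduce exponent: 94 mod 18 = 4.
Step 3: So 18^94 = 18^4 (mod 19).
Step 4: 18^4 mod 19 = 1.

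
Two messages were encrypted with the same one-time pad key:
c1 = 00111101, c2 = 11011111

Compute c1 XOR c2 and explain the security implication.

Step 1: c1 XOR c2 = (m1 XOR k) XOR (m2 XOR k).
Step 2: By XOR associativity/commutativity: = m1 XOR m2 XOR k XOR k = m1 XOR m2.
Step 3: 00111101 XOR 11011111 = 11100010 = 226.
Step 4: The key cancels out! An attacker learns m1 XOR m2 = 226, revealing the relationship between plaintexts.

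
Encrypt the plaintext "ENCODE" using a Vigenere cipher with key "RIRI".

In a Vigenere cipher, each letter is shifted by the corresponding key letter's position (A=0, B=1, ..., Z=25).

Step 1: Repeat key to match plaintext length:
  Plaintext: ENCODE
  Key:       RIRIRI
Step 2: Encrypt each letter:
  E(4) + R(17) = (4+17) mod 26 = 21 = V
  N(13) + I(8) = (13+8) mod 26 = 21 = V
  C(2) + R(17) = (2+17) mod 26 = 19 = T
  O(14) + I(8) = (14+8) mod 26 = 22 = W
  D(3) + R(17) = (3+17) mod 26 = 20 = U
  E(4) + I(8) = (4+8) mod 26 = 12 = M
Ciphertext: VVTWUM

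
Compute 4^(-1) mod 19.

Step 1: We need x such that 4 * x = 1 (mod 19).
Step 2: Using the extended Euclidean algorithm or trial:
  4 * 5 = 20 = 1 * 19 + 1.
Step 3: Since 20 mod 19 = 1, the inverse is x = 5.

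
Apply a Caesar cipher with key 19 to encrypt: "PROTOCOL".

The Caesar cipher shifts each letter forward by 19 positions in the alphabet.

Step 1: For each letter, shift forward by 19 positions (mod 26).
  P (position 15) -> position (15+19) mod 26 = 8 -> I
  R (position 17) -> position (17+19) mod 26 = 10 -> K
  O (position 14) -> position (14+19) mod 26 = 7 -> H
  T (position 19) -> position (19+19) mod 26 = 12 -> M
  O (position 14) -> position (14+19) mod 26 = 7 -> H
  C (position 2) -> position (2+19) mod 26 = 21 -> V
  O (position 14) -> position (14+19) mod 26 = 7 -> H
  L (position 11) -> position (11+19) mod 26 = 4 -> E
Result: IKHMHVHE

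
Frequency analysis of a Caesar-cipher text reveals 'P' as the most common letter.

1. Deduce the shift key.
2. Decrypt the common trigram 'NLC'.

Step 1: In English, 'E' is the most frequent letter (12.7%).
Step 2: The most frequent ciphertext letter is 'P' (position 15).
Step 3: Shift = (15 - 4) mod 26 = 11.
Step 4: Decrypt 'NLC' by shifting back 11:
  N -> C
  L -> A
  C -> R
Step 5: 'NLC' decrypts to 'CAR'.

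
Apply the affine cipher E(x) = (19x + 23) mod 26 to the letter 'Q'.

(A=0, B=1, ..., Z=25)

Step 1: Convert 'Q' to number: x = 16.
Step 2: E(16) = (19 * 16 + 23) mod 26 = 327 mod 26 = 15.
Step 3: Convert 15 back to letter: P.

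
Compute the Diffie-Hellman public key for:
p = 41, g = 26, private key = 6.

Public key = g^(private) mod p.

Step 1: A = g^a mod p = 26^6 mod 41.
  26^1 mod 41 = 26
  26^2 mod 41 = (26 * 26) mod 41 = 20
  26^3 mod 41 = (20 * 26) mod 41 = 28
  26^4 mod 41 = (28 * 26) mod 41 = 31
  26^5 mod 41 = (31 * 26) mod 41 = 27
  26^6 mod 41 = (27 * 26) mod 41 = 5
Result: A = 5.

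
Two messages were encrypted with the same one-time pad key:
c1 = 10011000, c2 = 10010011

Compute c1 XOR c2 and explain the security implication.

Step 1: c1 XOR c2 = (m1 XOR k) XOR (m2 XOR k).
Step 2: By XOR associativity/commutativity: = m1 XOR m2 XOR k XOR k = m1 XOR m2.
Step 3: 10011000 XOR 10010011 = 00001011 = 11.
Step 4: The key cancels out! An attacker learns m1 XOR m2 = 11, revealing the relationship between plaintexts.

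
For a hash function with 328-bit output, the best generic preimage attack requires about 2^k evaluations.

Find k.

Step 1: The hash has a 328-bit output.
Step 2: Preimage resistance means: given a digest h(x), it should be infeasible to find any input that hashes to it.
With a 328-bit output there are 2^328 possible digests, so a generic brute-force preimage search costs about 2^328 evaluations.
Step 3: Security level = 328 bits.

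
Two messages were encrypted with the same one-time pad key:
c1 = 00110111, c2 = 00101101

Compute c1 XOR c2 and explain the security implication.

Step 1: c1 XOR c2 = (m1 XOR k) XOR (m2 XOR k).
Step 2: By XOR associativity/commutativity: = m1 XOR m2 XOR k XOR k = m1 XOR m2.
Step 3: 00110111 XOR 00101101 = 00011010 = 26.
Step 4: The key cancels out! An attacker learns m1 XOR m2 = 26, revealing the relationship between plaintexts.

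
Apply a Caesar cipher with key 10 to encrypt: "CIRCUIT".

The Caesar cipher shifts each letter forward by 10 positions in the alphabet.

Step 1: For each letter, shift forward by 10 positions (mod 26).
  C (position 2) -> position (2+10) mod 26 = 12 -> M
  I (position 8) -> position (8+10) mod 26 = 18 -> S
  R (position 17) -> position (17+10) mod 26 = 1 -> B
  C (position 2) -> position (2+10) mod 26 = 12 -> M
  U (position 20) -> position (20+10) mod 26 = 4 -> E
  I (position 8) -> position (8+10) mod 26 = 18 -> S
  T (position 19) -> position (19+10) mod 26 = 3 -> D
Result: MSBMESD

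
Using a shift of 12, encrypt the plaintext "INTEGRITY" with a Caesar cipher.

Step 1: For each letter, shift forward by 12 positions (mod 26).
  I (position 8) -> position (8+12) mod 26 = 20 -> U
  N (position 13) -> position (13+12) mod 26 = 25 -> Z
  T (position 19) -> position (19+12) mod 26 = 5 -> F
  E (position 4) -> position (4+12) mod 26 = 16 -> Q
  G (position 6) -> position (6+12) mod 26 = 18 -> S
  R (position 17) -> position (17+12) mod 26 = 3 -> D
  I (position 8) -> position (8+12) mod 26 = 20 -> U
  T (position 19) -> position (19+12) mod 26 = 5 -> F
  Y (position 24) -> position (24+12) mod 26 = 10 -> K
Result: UZFQSDUFK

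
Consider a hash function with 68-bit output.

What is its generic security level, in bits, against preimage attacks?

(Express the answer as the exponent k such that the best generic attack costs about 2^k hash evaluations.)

Step 1: The hash has a 68-bit output.
Step 2: Preimage resistance means: given a digest h(x), it should be infeasible to find any input that hashes to it.
With a 68-bit output there are 2^68 possible digests, so a generic brute-force preimage search costs about 2^68 evaluations.
Step 3: Security level = 68 bits.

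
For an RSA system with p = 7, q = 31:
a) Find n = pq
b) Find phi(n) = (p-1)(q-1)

Step 1: n = p * q = 7 * 31 = 217.
Step 2: phi(n) = (p-1)(q-1) = 6 * 30 = 180.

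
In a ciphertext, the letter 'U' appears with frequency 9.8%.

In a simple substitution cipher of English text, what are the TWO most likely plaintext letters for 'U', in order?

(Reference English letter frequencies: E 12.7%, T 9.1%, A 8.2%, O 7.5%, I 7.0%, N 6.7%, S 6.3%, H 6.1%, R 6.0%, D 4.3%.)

Step 1: Observed frequency of 'U' is 9.8%.
Step 2: Compute distances to each reference frequency and sort:
  T (9.1%): difference = 0.7% <-- BEST
  A (8.2%): difference = 1.6% <-- RUNNER-UP
  O (7.5%): difference = 2.3%
  I (7.0%): difference = 2.8%
  E (12.7%): difference = 2.9%
Step 3: Most likely is 'T' (9.1%, diff 0.7%); second most likely is 'A' (8.2%, diff 1.6%).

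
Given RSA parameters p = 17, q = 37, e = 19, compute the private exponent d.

Step 1: n = 17 * 37 = 629.
Step 2: phi(n) = 16 * 36 = 576.
Step 3: Find d such that 19 * d = 1 (mod 576).
Step 4: d = 19^(-1) mod 576 = 91.
Verification: 19 * 91 = 1729 = 3 * 576 + 1.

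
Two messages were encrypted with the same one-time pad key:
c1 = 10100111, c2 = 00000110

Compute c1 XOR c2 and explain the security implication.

Step 1: c1 XOR c2 = (m1 XOR k) XOR (m2 XOR k).
Step 2: By XOR associativity/commutativity: = m1 XOR m2 XOR k XOR k = m1 XOR m2.
Step 3: 10100111 XOR 00000110 = 10100001 = 161.
Step 4: The key cancels out! An attacker learns m1 XOR m2 = 161, revealing the relationship between plaintexts.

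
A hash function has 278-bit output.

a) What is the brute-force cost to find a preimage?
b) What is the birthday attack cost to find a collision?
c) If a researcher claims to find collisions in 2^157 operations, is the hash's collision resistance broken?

Step 1: Preimage resistance requires brute-force of 2^278 operations.
Step 2: Collision resistance (birthday bound) = 2^(278/2) = 2^139.
Step 3: The claimed attack costs 2^157 operations.
Step 4: Since 2^157 >= 2^139, the claimed attack is no faster than the generic birthday attack, so this does not break collision resistance.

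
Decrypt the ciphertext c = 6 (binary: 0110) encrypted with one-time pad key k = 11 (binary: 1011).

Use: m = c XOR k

Step 1: XOR ciphertext with key:
  Ciphertext: 0110
  Key:        1011
  XOR:        1101
Step 2: Plaintext = 1101 = 13 in decimal.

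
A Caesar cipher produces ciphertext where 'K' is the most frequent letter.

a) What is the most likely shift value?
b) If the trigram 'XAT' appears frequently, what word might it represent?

Step 1: In English, 'E' is the most frequent letter (12.7%).
Step 2: The most frequent ciphertext letter is 'K' (position 10).
Step 3: Shift = (10 - 4) mod 26 = 6.
Step 4: Decrypt 'XAT' by shifting back 6:
  X -> R
  A -> U
  T -> N
Step 5: 'XAT' decrypts to 'RUN'.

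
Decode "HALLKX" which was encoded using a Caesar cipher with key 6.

Step 1: Reverse the shift by subtracting 6 from each letter position.
  H (position 7) -> position (7-6) mod 26 = 1 -> B
  A (position 0) -> position (0-6) mod 26 = 20 -> U
  L (position 11) -> position (11-6) mod 26 = 5 -> F
  L (position 11) -> position (11-6) mod 26 = 5 -> F
  K (position 10) -> position (10-6) mod 26 = 4 -> E
  X (position 23) -> position (23-6) mod 26 = 17 -> R
Decrypted message: BUFFER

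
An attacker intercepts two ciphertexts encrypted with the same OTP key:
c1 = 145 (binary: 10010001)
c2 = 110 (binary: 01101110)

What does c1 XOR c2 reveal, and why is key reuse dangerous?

Step 1: c1 XOR c2 = (m1 XOR k) XOR (m2 XOR k).
Step 2: By XOR associativity/commutativity: = m1 XOR m2 XOR k XOR k = m1 XOR m2.
Step 3: 10010001 XOR 01101110 = 11111111 = 255.
Step 4: The key cancels out! An attacker learns m1 XOR m2 = 255, revealing the relationship between plaintexts.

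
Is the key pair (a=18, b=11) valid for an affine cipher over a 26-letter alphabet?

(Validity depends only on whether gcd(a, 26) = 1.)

Step 1: Compute gcd(18, 26).
Step 2: gcd(18, 26) = 2.
Since gcd = 2 != 1, 18 shares a common factor with 26, so it cannot be used.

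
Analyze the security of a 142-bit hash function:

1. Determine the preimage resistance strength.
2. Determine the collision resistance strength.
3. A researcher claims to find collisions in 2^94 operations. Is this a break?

Step 1: Preimage resistance requires brute-force of 2^142 operations.
Step 2: Collision resistance (birthday bound) = 2^(142/2) = 2^71.
Step 3: The claimed attack costs 2^94 operations.
Step 4: Since 2^94 >= 2^71, the claimed attack is no faster than the generic birthday attack, so this does not break collision resistance.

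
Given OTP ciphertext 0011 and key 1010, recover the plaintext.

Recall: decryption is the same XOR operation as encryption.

Step 1: XOR ciphertext with key:
  Ciphertext: 0011
  Key:        1010
  XOR:        1001
Step 2: Plaintext = 1001 = 9 in decimal.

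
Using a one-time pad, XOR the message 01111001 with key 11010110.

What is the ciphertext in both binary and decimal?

Step 1: Write out the XOR operation bit by bit:
  Message: 01111001
  Key:     11010110
  XOR:     10101111
Step 2: Convert to decimal: 10101111 = 175.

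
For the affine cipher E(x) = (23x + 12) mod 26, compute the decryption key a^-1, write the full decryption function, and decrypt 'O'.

Step 1: Find a^-1, the modular inverse of 23 mod 26.
Step 2: We need 23 * a^-1 = 1 (mod 26).
Step 3: 23 * 17 = 391 = 15 * 26 + 1, so a^-1 = 17.
Step 4: D(y) = 17(y - 12) mod 26.
Step 5: Apply to 'O' (y = 14): D(14) = 17 * (14 - 12) mod 26 = 17 * 2 mod 26 = 8 -> 'I'.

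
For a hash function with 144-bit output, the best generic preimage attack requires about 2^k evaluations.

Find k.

Step 1: The hash has a 144-bit output.
Step 2: Preimage resistance means: given a digest h(x), it should be infeasible to find any input that hashes to it.
With a 144-bit output there are 2^144 possible digests, so a generic brute-force preimage search costs about 2^144 evaluations.
Step 3: Security level = 144 bits.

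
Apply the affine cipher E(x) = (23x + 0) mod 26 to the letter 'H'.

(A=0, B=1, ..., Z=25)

Step 1: Convert 'H' to number: x = 7.
Step 2: E(7) = (23 * 7 + 0) mod 26 = 161 mod 26 = 5.
Step 3: Convert 5 back to letter: F.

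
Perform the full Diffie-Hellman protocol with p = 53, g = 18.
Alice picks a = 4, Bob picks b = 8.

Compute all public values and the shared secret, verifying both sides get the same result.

Step 1: A = g^a mod p = 18^4 mod 53 = 36.
Step 2: B = g^b mod p = 18^8 mod 53 = 24.
Step 3: Alice computes s = B^a mod p = 24^4 mod 53 = 49.
Step 4: Bob computes s = A^b mod p = 36^8 mod 53 = 49.
Both sides agree: shared secret = 49.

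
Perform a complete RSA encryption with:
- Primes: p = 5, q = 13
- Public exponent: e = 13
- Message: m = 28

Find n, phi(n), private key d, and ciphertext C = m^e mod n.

Step 1: n = 5 * 13 = 65.
Step 2: phi(n) = (5-1)(13-1) = 4 * 12 = 48.
Step 3: Find d = 13^(-1) mod 48 = 37.
  Verify: 13 * 37 = 481 = 1 (mod 48).
Step 4: C = 28^13 mod 65 = 28.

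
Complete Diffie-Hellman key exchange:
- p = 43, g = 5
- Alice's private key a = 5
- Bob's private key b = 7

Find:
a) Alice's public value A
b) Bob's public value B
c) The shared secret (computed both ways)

Step 1: A = g^a mod p = 5^5 mod 43 = 29.
Step 2: B = g^b mod p = 5^7 mod 43 = 37.
Step 3: Alice computes s = B^a mod p = 37^5 mod 43 = 7.
Step 4: Bob computes s = A^b mod p = 29^7 mod 43 = 7.
Both sides agree: shared secret = 7.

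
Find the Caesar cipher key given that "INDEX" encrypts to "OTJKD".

Step 1: Compare first letters: I (position 8) -> O (position 14).
Step 2: Shift = (14 - 8) mod 26 = 6.
The shift value is 6.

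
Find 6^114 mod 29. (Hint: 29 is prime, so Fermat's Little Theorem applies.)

Step 1: Since 29 is prime, by Fermat's Little Theorem: 6^28 = 1 (mod 29).
Step 2: Reduce exponent: 114 mod 28 = 2.
Step 3: So 6^114 = 6^2 (mod 29).
Step 4: 6^2 mod 29 = 7.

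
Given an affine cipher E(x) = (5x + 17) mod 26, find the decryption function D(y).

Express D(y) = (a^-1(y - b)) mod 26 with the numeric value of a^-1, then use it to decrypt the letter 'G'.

Step 1: Find a^-1, the modular inverse of 5 mod 26.
Step 2: We need 5 * a^-1 = 1 (mod 26).
Step 3: 5 * 21 = 105 = 4 * 26 + 1, so a^-1 = 21.
Step 4: D(y) = 21(y - 17) mod 26.
Step 5: Apply to 'G' (y = 6): D(6) = 21 * (6 - 17) mod 26 = 21 * -11 mod 26 = 3 -> 'D'.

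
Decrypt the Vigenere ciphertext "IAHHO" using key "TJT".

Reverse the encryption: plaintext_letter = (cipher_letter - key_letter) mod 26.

Step 1: Extend key: TJTTJ
Step 2: Decrypt each letter (c - k) mod 26:
  I(8) - T(19) = (8-19) mod 26 = 15 = P
  A(0) - J(9) = (0-9) mod 26 = 17 = R
  H(7) - T(19) = (7-19) mod 26 = 14 = O
  H(7) - T(19) = (7-19) mod 26 = 14 = O
  O(14) - J(9) = (14-9) mod 26 = 5 = F
Plaintext: PROOF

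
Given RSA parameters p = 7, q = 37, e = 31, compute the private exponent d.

Step 1: n = 7 * 37 = 259.
Step 2: phi(n) = 6 * 36 = 216.
Step 3: Find d such that 31 * d = 1 (mod 216).
Step 4: d = 31^(-1) mod 216 = 7.
Verification: 31 * 7 = 217 = 1 * 216 + 1.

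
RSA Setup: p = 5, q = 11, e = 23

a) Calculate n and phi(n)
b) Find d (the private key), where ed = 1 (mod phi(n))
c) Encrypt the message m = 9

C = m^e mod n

Step 1: n = 5 * 11 = 55.
Step 2: phi(n) = (5-1)(11-1) = 4 * 10 = 40.
Step 3: Find d = 23^(-1) mod 40 = 7.
  Verify: 23 * 7 = 161 = 1 (mod 40).
Step 4: C = 9^23 mod 55 = 14.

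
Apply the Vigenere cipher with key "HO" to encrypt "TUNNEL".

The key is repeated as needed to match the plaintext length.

Step 1: Repeat key to match plaintext length:
  Plaintext: TUNNEL
  Key:       HOHOHO
Step 2: Encrypt each letter:
  T(19) + H(7) = (19+7) mod 26 = 0 = A
  U(20) + O(14) = (20+14) mod 26 = 8 = I
  N(13) + H(7) = (13+7) mod 26 = 20 = U
  N(13) + O(14) = (13+14) mod 26 = 1 = B
  E(4) + H(7) = (4+7) mod 26 = 11 = L
  L(11) + O(14) = (11+14) mod 26 = 25 = Z
Ciphertext: AIUBLZ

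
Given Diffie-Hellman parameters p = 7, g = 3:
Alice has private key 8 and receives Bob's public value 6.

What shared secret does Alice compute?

Step 1: s = B^a mod p = 6^8 mod 7.
  6^1 mod 7 = 6
  6^2 mod 7 = (6 * 6) mod 7 = 1
  6^3 mod 7 = (1 * 6) mod 7 = 6
  6^4 mod 7 = (6 * 6) mod 7 = 1
  6^5 mod 7 = (1 * 6) mod 7 = 6
  6^6 mod 7 = (6 * 6) mod 7 = 1
  6^7 mod 7 = (1 * 6) mod 7 = 6
  6^8 mod 7 = (6 * 6) mod 7 = 1
Result: shared secret = 1.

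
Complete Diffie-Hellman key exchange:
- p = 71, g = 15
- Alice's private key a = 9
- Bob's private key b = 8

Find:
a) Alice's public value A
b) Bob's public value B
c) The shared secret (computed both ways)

Step 1: A = g^a mod p = 15^9 mod 71 = 60.
Step 2: B = g^b mod p = 15^8 mod 71 = 4.
Step 3: Alice computes s = B^a mod p = 4^9 mod 71 = 12.
Step 4: Bob computes s = A^b mod p = 60^8 mod 71 = 12.
Both sides agree: shared secret = 12.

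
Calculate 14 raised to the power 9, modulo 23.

Step 1: Compute 14^9 mod 23 step by step, reducing modulo 23 at each step.
  14^1 mod 23 = 14
  14^2 mod 23 = (14 * 14) mod 23 = 12
  14^3 mod 23 = (12 * 14) mod 23 = 7
  14^4 mod 23 = (7 * 14) mod 23 = 6
  14^5 mod 23 = (6 * 14) mod 23 = 15
  14^6 mod 23 = (15 * 14) mod 23 = 3
  14^7 mod 23 = (3 * 14) mod 23 = 19
  14^8 mod 23 = (19 * 14) mod 23 = 13
  14^9 mod 23 = (13 * 14) mod 23 = 21
Step 2: Result = 21.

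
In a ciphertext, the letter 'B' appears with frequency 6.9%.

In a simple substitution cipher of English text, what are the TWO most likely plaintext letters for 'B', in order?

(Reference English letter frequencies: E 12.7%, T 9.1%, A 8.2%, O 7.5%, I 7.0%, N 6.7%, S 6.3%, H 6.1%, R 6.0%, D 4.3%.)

Step 1: Observed frequency of 'B' is 6.9%.
Step 2: Compute distances to each reference frequency and sort:
  I (7.0%): difference = 0.1% <-- BEST
  N (6.7%): difference = 0.2% <-- RUNNER-UP
  O (7.5%): difference = 0.6%
  S (6.3%): difference = 0.6%
  H (6.1%): difference = 0.8%
Step 3: Most likely is 'I' (7.0%, diff 0.1%); second most likely is 'N' (6.7%, diff 0.2%).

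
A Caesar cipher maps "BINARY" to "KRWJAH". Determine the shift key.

Step 1: Compare first letters: B (position 1) -> K (position 10).
Step 2: Shift = (10 - 1) mod 26 = 9.
The shift value is 9.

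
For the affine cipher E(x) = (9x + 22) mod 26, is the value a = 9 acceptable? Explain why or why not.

Step 1: Compute gcd(9, 26).
Step 2: gcd(9, 26) = 1.
Since gcd = 1, 9 is coprime with 26, so it is a valid key.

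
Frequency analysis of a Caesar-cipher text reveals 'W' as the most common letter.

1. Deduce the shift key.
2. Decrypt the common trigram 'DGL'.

Step 1: In English, 'E' is the most frequent letter (12.7%).
Step 2: The most frequent ciphertext letter is 'W' (position 22).
Step 3: Shift = (22 - 4) mod 26 = 18.
Step 4: Decrypt 'DGL' by shifting back 18:
  D -> L
  G -> O
  L -> T
Step 5: 'DGL' decrypts to 'LOT'.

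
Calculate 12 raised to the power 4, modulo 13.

Step 1: Compute 12^4 mod 13 step by step, reducing modulo 13 at each step.
  12^1 mod 13 = 12
  12^2 mod 13 = (12 * 12) mod 13 = 1
  12^3 mod 13 = (1 * 12) mod 13 = 12
  12^4 mod 13 = (12 * 12) mod 13 = 1
Step 2: Result = 1.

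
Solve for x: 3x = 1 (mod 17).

Step 1: We need x such that 3 * x = 1 (mod 17).
Step 2: Using the extended Euclidean algorithm or trial:
  3 * 6 = 18 = 1 * 17 + 1.
Step 3: Since 18 mod 17 = 1, the inverse is x = 6.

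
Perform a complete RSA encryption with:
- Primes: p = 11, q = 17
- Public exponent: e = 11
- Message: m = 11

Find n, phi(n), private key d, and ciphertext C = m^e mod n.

Step 1: n = 11 * 17 = 187.
Step 2: phi(n) = (11-1)(17-1) = 10 * 16 = 160.
Step 3: Find d = 11^(-1) mod 160 = 131.
  Verify: 11 * 131 = 1441 = 1 (mod 160).
Step 4: C = 11^11 mod 187 = 165.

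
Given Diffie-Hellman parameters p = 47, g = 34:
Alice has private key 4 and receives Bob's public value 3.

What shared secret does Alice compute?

Step 1: s = B^a mod p = 3^4 mod 47.
  3^1 mod 47 = 3
  3^2 mod 47 = (3 * 3) mod 47 = 9
  3^3 mod 47 = (9 * 3) mod 47 = 27
  3^4 mod 47 = (27 * 3) mod 47 = 34
Result: shared secret = 34.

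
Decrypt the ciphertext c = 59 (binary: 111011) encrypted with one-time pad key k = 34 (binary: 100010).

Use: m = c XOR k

Step 1: XOR ciphertext with key:
  Ciphertext: 111011
  Key:        100010
  XOR:        011001
Step 2: Plaintext = 011001 = 25 in decimal.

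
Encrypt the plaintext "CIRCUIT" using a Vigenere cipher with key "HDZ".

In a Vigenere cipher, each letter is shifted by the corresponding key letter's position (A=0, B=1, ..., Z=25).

Step 1: Repeat key to match plaintext length:
  Plaintext: CIRCUIT
  Key:       HDZHDZH
Step 2: Encrypt each letter:
  C(2) + H(7) = (2+7) mod 26 = 9 = J
  I(8) + D(3) = (8+3) mod 26 = 11 = L
  R(17) + Z(25) = (17+25) mod 26 = 16 = Q
  C(2) + H(7) = (2+7) mod 26 = 9 = J
  U(20) + D(3) = (20+3) mod 26 = 23 = X
  I(8) + Z(25) = (8+25) mod 26 = 7 = H
  T(19) + H(7) = (19+7) mod 26 = 0 = A
Ciphertext: JLQJXHA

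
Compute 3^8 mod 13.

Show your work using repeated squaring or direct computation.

Step 1: Compute 3^8 mod 13 step by step, reducing modulo 13 at each step.
  3^1 mod 13 = 3
  3^2 mod 13 = (3 * 3) mod 13 = 9
  3^3 mod 13 = (9 * 3) mod 13 = 1
  3^4 mod 13 = (1 * 3) mod 13 = 3
  3^5 mod 13 = (3 * 3) mod 13 = 9
  3^6 mod 13 = (9 * 3) mod 13 = 1
  3^7 mod 13 = (1 * 3) mod 13 = 3
  3^8 mod 13 = (3 * 3) mod 13 = 9
Step 2: Result = 9.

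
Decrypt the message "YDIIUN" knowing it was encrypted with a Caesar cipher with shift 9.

Step 1: Reverse the shift by subtracting 9 from each letter position.
  Y (position 24) -> position (24-9) mod 26 = 15 -> P
  D (position 3) -> position (3-9) mod 26 = 20 -> U
  I (position 8) -> position (8-9) mod 26 = 25 -> Z
  I (position 8) -> position (8-9) mod 26 = 25 -> Z
  U (position 20) -> position (20-9) mod 26 = 11 -> L
  N (position 13) -> position (13-9) mod 26 = 4 -> E
Decrypted message: PUZZLE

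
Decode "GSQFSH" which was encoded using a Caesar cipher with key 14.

Step 1: Reverse the shift by subtracting 14 from each letter position.
  G (position 6) -> position (6-14) mod 26 = 18 -> S
  S (position 18) -> position (18-14) mod 26 = 4 -> E
  Q (position 16) -> position (16-14) mod 26 = 2 -> C
  F (position 5) -> position (5-14) mod 26 = 17 -> R
  S (position 18) -> position (18-14) mod 26 = 4 -> E
  H (position 7) -> position (7-14) mod 26 = 19 -> T
Decrypted message: SECRET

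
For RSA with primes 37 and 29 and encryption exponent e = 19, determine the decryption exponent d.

Step 1: n = 37 * 29 = 1073.
Step 2: phi(n) = 36 * 28 = 1008.
Step 3: Find d such that 19 * d = 1 (mod 1008).
Step 4: d = 19^(-1) mod 1008 = 955.
Verification: 19 * 955 = 18145 = 18 * 1008 + 1.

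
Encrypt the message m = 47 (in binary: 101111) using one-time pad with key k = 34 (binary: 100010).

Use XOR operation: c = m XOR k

Step 1: Write out the XOR operation bit by bit:
  Message: 101111
  Key:     100010
  XOR:     001101
Step 2: Convert to decimal: 001101 = 13.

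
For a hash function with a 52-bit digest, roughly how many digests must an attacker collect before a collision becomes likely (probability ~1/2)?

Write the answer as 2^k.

Step 1: The birthday paradox gives collision probability ~50% after sqrt(2^n) = 2^(n/2) hashes.
Step 2: For 52-bit output: 2^(52/2) = 2^26.
Step 3: Approximately 2^26 hash computations needed.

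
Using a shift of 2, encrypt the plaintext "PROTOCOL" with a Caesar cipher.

Step 1: For each letter, shift forward by 2 positions (mod 26).
  P (position 15) -> position (15+2) mod 26 = 17 -> R
  R (position 17) -> position (17+2) mod 26 = 19 -> T
  O (position 14) -> position (14+2) mod 26 = 16 -> Q
  T (position 19) -> position (19+2) mod 26 = 21 -> V
  O (position 14) -> position (14+2) mod 26 = 16 -> Q
  C (position 2) -> position (2+2) mod 26 = 4 -> E
  O (position 14) -> position (14+2) mod 26 = 16 -> Q
  L (position 11) -> position (11+2) mod 26 = 13 -> N
Result: RTQVQEQN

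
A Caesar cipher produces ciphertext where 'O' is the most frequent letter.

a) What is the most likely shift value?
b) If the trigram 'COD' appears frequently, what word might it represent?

Step 1: In English, 'E' is the most frequent letter (12.7%).
Step 2: The most frequent ciphertext letter is 'O' (position 14).
Step 3: Shift = (14 - 4) mod 26 = 10.
Step 4: Decrypt 'COD' by shifting back 10:
  C -> S
  O -> E
  D -> T
Step 5: 'COD' decrypts to 'SET'.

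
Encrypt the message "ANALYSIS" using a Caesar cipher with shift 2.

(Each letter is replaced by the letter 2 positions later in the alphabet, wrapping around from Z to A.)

Step 1: For each letter, shift forward by 2 positions (mod 26).
  A (position 0) -> position (0+2) mod 26 = 2 -> C
  N (position 13) -> position (13+2) mod 26 = 15 -> P
  A (position 0) -> position (0+2) mod 26 = 2 -> C
  L (position 11) -> position (11+2) mod 26 = 13 -> N
  Y (position 24) -> position (24+2) mod 26 = 0 -> A
  S (position 18) -> position (18+2) mod 26 = 20 -> U
  I (position 8) -> position (8+2) mod 26 = 10 -> K
  S (position 18) -> position (18+2) mod 26 = 20 -> U
Result: CPCNAUKU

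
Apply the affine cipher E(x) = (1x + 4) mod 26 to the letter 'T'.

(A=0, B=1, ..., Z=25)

Step 1: Convert 'T' to number: x = 19.
Step 2: E(19) = (1 * 19 + 4) mod 26 = 23 mod 26 = 23.
Step 3: Convert 23 back to letter: X.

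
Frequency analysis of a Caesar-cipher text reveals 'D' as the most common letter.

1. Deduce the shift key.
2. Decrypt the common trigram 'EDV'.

Step 1: In English, 'E' is the most frequent letter (12.7%).
Step 2: The most frequent ciphertext letter is 'D' (position 3).
Step 3: Shift = (3 - 4) mod 26 = 25.
Step 4: Decrypt 'EDV' by shifting back 25:
  E -> F
  D -> E
  V -> W
Step 5: 'EDV' decrypts to 'FEW'.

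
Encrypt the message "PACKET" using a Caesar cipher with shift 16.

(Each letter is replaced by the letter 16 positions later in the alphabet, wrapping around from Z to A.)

Step 1: For each letter, shift forward by 16 positions (mod 26).
  P (position 15) -> position (15+16) mod 26 = 5 -> F
  A (position 0) -> position (0+16) mod 26 = 16 -> Q
  C (position 2) -> position (2+16) mod 26 = 18 -> S
  K (position 10) -> position (10+16) mod 26 = 0 -> A
  E (position 4) -> position (4+16) mod 26 = 20 -> U
  T (position 19) -> position (19+16) mod 26 = 9 -> J
Result: FQSAUJ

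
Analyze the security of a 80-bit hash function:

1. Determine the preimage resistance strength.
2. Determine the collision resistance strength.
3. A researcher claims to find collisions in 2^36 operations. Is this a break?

Step 1: Preimage resistance requires brute-force of 2^80 operations.
Step 2: Collision resistance (birthday bound) = 2^(80/2) = 2^40.
Step 3: The claimed attack costs 2^36 operations.
Step 4: Since 2^36 < 2^40, the claimed attack beats the generic birthday bound, so collision resistance is broken.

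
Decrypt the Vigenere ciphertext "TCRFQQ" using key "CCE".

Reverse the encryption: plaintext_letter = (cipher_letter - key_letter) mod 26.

Step 1: Extend key: CCECCE
Step 2: Decrypt each letter (c - k) mod 26:
  T(19) - C(2) = (19-2) mod 26 = 17 = R
  C(2) - C(2) = (2-2) mod 26 = 0 = A
  R(17) - E(4) = (17-4) mod 26 = 13 = N
  F(5) - C(2) = (5-2) mod 26 = 3 = D
  Q(16) - C(2) = (16-2) mod 26 = 14 = O
  Q(16) - E(4) = (16-4) mod 26 = 12 = M
Plaintext: RANDOM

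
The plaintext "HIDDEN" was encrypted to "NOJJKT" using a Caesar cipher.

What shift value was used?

Step 1: Compare first letters: H (position 7) -> N (position 13).
Step 2: Shift = (13 - 7) mod 26 = 6.
The shift value is 6.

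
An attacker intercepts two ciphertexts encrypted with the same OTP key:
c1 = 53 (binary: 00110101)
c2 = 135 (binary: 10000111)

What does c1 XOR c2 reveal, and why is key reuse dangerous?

Step 1: c1 XOR c2 = (m1 XOR k) XOR (m2 XOR k).
Step 2: By XOR associativity/commutativity: = m1 XOR m2 XOR k XOR k = m1 XOR m2.
Step 3: 00110101 XOR 10000111 = 10110010 = 178.
Step 4: The key cancels out! An attacker learns m1 XOR m2 = 178, revealing the relationship between plaintexts.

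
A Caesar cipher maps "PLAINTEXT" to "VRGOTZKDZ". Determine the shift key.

Step 1: Compare first letters: P (position 15) -> V (position 21).
Step 2: Shift = (21 - 15) mod 26 = 6.
The shift value is 6.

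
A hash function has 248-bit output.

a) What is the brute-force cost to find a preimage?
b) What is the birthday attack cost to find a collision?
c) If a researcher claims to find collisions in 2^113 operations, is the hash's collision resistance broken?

Step 1: Preimage resistance requires brute-force of 2^248 operations.
Step 2: Collision resistance (birthday bound) = 2^(248/2) = 2^124.
Step 3: The claimed attack costs 2^113 operations.
Step 4: Since 2^113 < 2^124, the claimed attack beats the generic birthday bound, so collision resistance is broken.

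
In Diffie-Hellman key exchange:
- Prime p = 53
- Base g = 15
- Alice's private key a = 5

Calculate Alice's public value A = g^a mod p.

Step 1: A = g^a mod p = 15^5 mod 53.
  15^1 mod 53 = 15
  15^2 mod 53 = (15 * 15) mod 53 = 13
  15^3 mod 53 = (13 * 15) mod 53 = 36
  15^4 mod 53 = (36 * 15) mod 53 = 10
  15^5 mod 53 = (10 * 15) mod 53 = 44
Result: A = 44.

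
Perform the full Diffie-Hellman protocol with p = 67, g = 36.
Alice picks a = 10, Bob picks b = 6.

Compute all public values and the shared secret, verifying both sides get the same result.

Step 1: A = g^a mod p = 36^10 mod 67 = 55.
Step 2: B = g^b mod p = 36^6 mod 67 = 40.
Step 3: Alice computes s = B^a mod p = 40^10 mod 67 = 62.
Step 4: Bob computes s = A^b mod p = 55^6 mod 67 = 62.
Both sides agree: shared secret = 62.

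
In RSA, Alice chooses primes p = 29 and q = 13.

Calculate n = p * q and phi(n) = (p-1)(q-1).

Step 1: n = p * q = 29 * 13 = 377.
Step 2: phi(n) = (p-1)(q-1) = 28 * 12 = 336.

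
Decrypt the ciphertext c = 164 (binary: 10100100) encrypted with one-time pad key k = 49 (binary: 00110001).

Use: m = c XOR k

Step 1: XOR ciphertext with key:
  Ciphertext: 10100100
  Key:        00110001
  XOR:        10010101
Step 2: Plaintext = 10010101 = 149 in decimal.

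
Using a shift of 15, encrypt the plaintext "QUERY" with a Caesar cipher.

Step 1: For each letter, shift forward by 15 positions (mod 26).
  Q (position 16) -> position (16+15) mod 26 = 5 -> F
  U (position 20) -> position (20+15) mod 26 = 9 -> J
  E (position 4) -> position (4+15) mod 26 = 19 -> T
  R (position 17) -> position (17+15) mod 26 = 6 -> G
  Y (position 24) -> position (24+15) mod 26 = 13 -> N
Result: FJTGN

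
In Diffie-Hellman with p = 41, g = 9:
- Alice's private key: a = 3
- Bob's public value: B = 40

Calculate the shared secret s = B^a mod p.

Step 1: s = B^a mod p = 40^3 mod 41.
  40^1 mod 41 = 40
  40^2 mod 41 = (40 * 40) mod 41 = 1
  40^3 mod 41 = (1 * 40) mod 41 = 40
Result: shared secret = 40.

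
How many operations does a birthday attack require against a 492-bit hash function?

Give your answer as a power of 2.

Step 1: The birthday paradox gives collision probability ~50% after sqrt(2^n) = 2^(n/2) hashes.
Step 2: For 492-bit output: 2^(492/2) = 2^246.
Step 3: Approximately 2^246 hash computations needed.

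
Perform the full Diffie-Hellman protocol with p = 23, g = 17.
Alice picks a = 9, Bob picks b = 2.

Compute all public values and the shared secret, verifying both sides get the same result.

Step 1: A = g^a mod p = 17^9 mod 23 = 7.
Step 2: B = g^b mod p = 17^2 mod 23 = 13.
Step 3: Alice computes s = B^a mod p = 13^9 mod 23 = 3.
Step 4: Bob computes s = A^b mod p = 7^2 mod 23 = 3.
Both sides agree: shared secret = 3.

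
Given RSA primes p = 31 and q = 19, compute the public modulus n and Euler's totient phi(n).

Step 1: n = p * q = 31 * 19 = 589.
Step 2: phi(n) = (p-1)(q-1) = 30 * 18 = 540.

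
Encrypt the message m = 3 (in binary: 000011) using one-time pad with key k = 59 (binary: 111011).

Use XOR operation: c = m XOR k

Step 1: Write out the XOR operation bit by bit:
  Message: 000011
  Key:     111011
  XOR:     111000
Step 2: Convert to decimal: 111000 = 56.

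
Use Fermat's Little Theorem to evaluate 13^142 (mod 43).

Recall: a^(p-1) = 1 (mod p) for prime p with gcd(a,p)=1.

Step 1: Since 43 is prime, by Fermat's Little Theorem: 13^42 = 1 (mod 43).
Step 2: Reduce exponent: 142 mod 42 = 16.
Step 3: So 13^142 = 13^16 (mod 43).
Step 4: 13^16 mod 43 = 25.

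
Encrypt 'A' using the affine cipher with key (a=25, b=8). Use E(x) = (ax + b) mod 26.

Step 1: Convert 'A' to number: x = 0.
Step 2: E(0) = (25 * 0 + 8) mod 26 = 8 mod 26 = 8.
Step 3: Convert 8 back to letter: I.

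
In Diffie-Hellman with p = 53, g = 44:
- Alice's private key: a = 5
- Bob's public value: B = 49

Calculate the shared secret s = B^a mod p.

Step 1: s = B^a mod p = 49^5 mod 53.
  49^1 mod 53 = 49
  49^2 mod 53 = (49 * 49) mod 53 = 16
  49^3 mod 53 = (16 * 49) mod 53 = 42
  49^4 mod 53 = (42 * 49) mod 53 = 44
  49^5 mod 53 = (44 * 49) mod 53 = 36
Result: shared secret = 36.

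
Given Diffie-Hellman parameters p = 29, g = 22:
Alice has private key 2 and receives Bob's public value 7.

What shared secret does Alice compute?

Step 1: s = B^a mod p = 7^2 mod 29.
  7^1 mod 29 = 7
  7^2 mod 29 = (7 * 7) mod 29 = 20
Result: shared secret = 20.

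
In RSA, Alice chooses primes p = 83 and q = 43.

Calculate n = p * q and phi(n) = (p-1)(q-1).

Step 1: n = p * q = 83 * 43 = 3569.
Step 2: phi(n) = (p-1)(q-1) = 82 * 42 = 3444.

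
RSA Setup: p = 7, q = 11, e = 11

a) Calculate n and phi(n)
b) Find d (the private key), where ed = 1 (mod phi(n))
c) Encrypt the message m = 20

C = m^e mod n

Step 1: n = 7 * 11 = 77.
Step 2: phi(n) = (7-1)(11-1) = 6 * 10 = 60.
Step 3: Find d = 11^(-1) mod 60 = 11.
  Verify: 11 * 11 = 121 = 1 (mod 60).
Step 4: C = 20^11 mod 77 = 20.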